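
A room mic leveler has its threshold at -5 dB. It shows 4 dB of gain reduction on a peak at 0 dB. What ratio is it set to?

5:1

Input overshoot = 0 − (-5) = 5 dB.
Output overshoot = 5 − 4 = 1 dB.
Ratio = input overshoot / output overshoot = 5 / 1 = 5.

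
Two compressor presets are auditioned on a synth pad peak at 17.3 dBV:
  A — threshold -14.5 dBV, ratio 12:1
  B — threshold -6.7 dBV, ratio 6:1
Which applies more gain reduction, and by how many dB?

A: 31.8 dB over, compressed to 2.65 dB over, so 29.15 dB of GR.
B: 24 dB over, compressed to 4 dB over, so 20 dB of GR.
A applies 9.15 dB more gain reduction.

A, by 9.15 dB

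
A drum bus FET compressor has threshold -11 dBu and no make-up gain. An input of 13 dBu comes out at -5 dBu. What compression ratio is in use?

Input overshoot = 13 − (-11) = 24 dB; output overshoot = -5 − (-11) = 6 dB.
Ratio = 24 / 6 = 4.

4:1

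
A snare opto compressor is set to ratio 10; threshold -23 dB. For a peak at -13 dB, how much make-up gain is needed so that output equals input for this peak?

9 dB

Without make-up, output = threshold + overshoot/10 = -23 + 1 = -22 dB.
Gap to target: 9 dB.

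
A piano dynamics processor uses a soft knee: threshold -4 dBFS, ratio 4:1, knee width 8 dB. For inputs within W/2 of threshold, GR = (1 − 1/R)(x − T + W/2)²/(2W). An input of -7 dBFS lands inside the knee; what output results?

-7.046875 dBFS

x − T + W/2 = -7 − (-4) + 4 = 1.
GR = (1 − 1/4) × 1² / 16 = 0.75 × 1 / 16 = 0.046875 dB.
Output = -7 − 0.046875 = -7.046875 dBFS.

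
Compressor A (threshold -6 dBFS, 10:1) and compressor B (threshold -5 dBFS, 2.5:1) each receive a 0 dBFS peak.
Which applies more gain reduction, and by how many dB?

A: GR = 6 − 6/10 = 5.4 dB.
B: GR = 5 − 5/2.5 = 3 dB.
A reduces 2.4 dB more.

A, by 2.4 dB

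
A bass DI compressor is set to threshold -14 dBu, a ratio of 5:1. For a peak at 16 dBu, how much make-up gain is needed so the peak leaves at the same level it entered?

Without make-up, output = threshold + overshoot/5 = -14 + 6 = -8 dBu.
Gap to target: 24 dB.

24 dB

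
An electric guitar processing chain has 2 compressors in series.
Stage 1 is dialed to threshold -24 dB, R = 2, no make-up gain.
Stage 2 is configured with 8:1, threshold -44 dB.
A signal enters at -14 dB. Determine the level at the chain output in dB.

Stage 1: overshoot 10 dB → 10/2 = 5 dB → -19 dB.
Stage 2: 25 dB above -44 dB, reduced 8:1 to 3.125 dB above → -40.875 dB.

-40.875 dB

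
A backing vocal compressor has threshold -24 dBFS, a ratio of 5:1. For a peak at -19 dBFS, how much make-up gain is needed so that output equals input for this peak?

4 dB

Without make-up, output = threshold + overshoot/5 = -24 + 1 = -23 dBFS.
Gap to target: 4 dB.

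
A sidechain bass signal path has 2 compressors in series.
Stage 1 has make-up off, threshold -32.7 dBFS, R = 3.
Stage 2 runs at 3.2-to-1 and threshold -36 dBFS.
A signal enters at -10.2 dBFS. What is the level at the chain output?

-32.625 dBFS

Stage 1: overshoot 22.5 dB → 22.5/3 = 7.5 dB → -25.2 dBFS.
Stage 2: 10.8 dB above -36 dBFS, reduced 3.2:1 to 3.375 dB above → -32.625 dBFS.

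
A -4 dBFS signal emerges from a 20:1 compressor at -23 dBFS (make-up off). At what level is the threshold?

-24 dBFS

Input is 20 dB above T (since output overshoot × R = input overshoot: (-23 − T)·20 = -4 − T gives T = -24 dBFS).
Check: -24 + (-4 − (-24))/20 = -24 + 1 = -23 dBFS. ✓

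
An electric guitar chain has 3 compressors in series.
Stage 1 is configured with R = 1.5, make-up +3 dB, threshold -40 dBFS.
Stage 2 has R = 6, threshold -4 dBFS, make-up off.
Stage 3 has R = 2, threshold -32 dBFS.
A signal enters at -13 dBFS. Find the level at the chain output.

-25.5 dBFS

Stage 1: -13 dBFS is 27 dB over -40 dBFS; at 1.5:1 that becomes 18 dB over, giving -22 dBFS; +3 dB make-up → -19 dBFS.
Stage 2: -19 dBFS is at or below the -4 dBFS threshold — no compression; output -19 dBFS.
Stage 3: 13 dB above -32 dBFS, reduced 2:1 to 6.5 dB above → -25.5 dBFS.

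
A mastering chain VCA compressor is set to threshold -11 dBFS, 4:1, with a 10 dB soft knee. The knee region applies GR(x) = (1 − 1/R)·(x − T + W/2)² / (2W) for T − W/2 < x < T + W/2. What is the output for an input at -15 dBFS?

-15.0375 dBFS

x − T + W/2 = -15 − (-11) + 5 = 1.
GR = (1 − 1/4) × 1² / 20 = 0.75 × 1 / 20 = 0.0375 dB.
Output = -15 − 0.0375 = -15.0375 dBFS.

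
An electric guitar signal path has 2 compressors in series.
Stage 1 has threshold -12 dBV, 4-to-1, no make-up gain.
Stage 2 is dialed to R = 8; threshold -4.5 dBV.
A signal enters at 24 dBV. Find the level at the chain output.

Stage 1: 24 dBV is 36 dB over -12 dBV; at 4:1 that becomes 9 dB over, giving -3 dBV.
Stage 2: 1.5 dB above -4.5 dBV, reduced 8:1 to 0.1875 dB above → -4.3125 dBV.

-4.3125 dBV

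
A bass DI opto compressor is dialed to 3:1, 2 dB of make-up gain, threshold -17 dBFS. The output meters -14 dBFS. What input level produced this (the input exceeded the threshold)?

-14 dBFS

Remove make-up: -14 − 2 = -16 dBFS.
The compressed level sits -16 − (-17) = 1 dB over threshold.
Before 3:1 compression the overshoot was 1 × 3 = 3 dB, so input = -17 + 3 = -14 dBFS.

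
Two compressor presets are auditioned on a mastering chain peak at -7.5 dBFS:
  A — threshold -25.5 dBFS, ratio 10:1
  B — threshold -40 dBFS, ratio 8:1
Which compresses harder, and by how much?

A: 18 dB over, compressed to 1.8 dB over, so 16.2 dB of GR.
B: 32.5 dB over, compressed to 4.0625 dB over, so 28.4375 dB of GR.
B applies 12.2375 dB more gain reduction.

B, by 12.2375 dB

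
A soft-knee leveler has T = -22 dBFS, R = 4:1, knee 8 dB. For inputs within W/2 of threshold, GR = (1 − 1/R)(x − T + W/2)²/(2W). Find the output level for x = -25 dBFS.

x − T + W/2 = -25 − (-22) + 4 = 1.
GR = (1 − 1/4) × 1² / 16 = 0.75 × 1 / 16 = 0.046875 dB.
Output = -25 − 0.046875 = -25.046875 dBFS.

-25.046875 dBFS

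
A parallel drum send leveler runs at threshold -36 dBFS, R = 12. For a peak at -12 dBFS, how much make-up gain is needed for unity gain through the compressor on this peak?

Without make-up, output = threshold + overshoot/12 = -36 + 2 = -34 dBFS.
Gap to target: 22 dB.

22 dB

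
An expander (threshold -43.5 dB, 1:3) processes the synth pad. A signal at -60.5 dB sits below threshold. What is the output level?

Undershoot = (-43.5) − (-60.5) = 17 dB.
At 1:3, that expands to 51 dB under threshold.
Output = -43.5 − 51 = -94.5 dB.

-94.5 dB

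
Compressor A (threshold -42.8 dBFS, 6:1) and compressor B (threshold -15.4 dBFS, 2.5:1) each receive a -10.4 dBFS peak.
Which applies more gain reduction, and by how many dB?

A: overshoot 32.4 dB → output overshoot 5.4 dB → GR 27 dB.
B: overshoot 5 dB → output overshoot 2 dB → GR 3 dB.
A applies 24 dB more gain reduction.

A, by 24 dB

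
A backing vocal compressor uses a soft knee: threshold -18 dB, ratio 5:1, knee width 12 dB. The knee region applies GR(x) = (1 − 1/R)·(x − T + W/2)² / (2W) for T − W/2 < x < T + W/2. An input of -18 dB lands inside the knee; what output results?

-19.2 dB

x − T + W/2 = -18 − (-18) + 6 = 6.
GR = (1 − 1/5) × 6² / 24 = 0.8 × 36 / 24 = 1.2 dB.
Output = -18 − 1.2 = -19.2 dB.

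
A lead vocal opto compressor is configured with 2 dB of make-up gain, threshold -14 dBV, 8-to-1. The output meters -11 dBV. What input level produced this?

Stripping the +2 dB make-up gives -13 dBV at the gain stage.
The compressed level sits -13 − (-14) = 1 dB over threshold.
Before 8:1 compression the overshoot was 1 × 8 = 8 dB, so input = -14 + 8 = -6 dBV.

-6 dBV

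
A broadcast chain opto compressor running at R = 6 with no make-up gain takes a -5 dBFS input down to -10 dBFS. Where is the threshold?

Let T be the threshold. Output overshoot = (input overshoot)/R, so -10 − T = (-5 − T)/6.
6·(-10 − T) = -5 − T → 5·T = -60 − (-5) = -55.
T = -55/5 = -11 dBFS.

-11 dBFS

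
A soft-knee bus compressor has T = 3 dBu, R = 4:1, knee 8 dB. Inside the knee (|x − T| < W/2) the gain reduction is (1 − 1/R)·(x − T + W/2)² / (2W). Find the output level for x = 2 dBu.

1.578125 dBu

x − T + W/2 = 2 − 3 + 4 = 3.
GR = (1 − 1/4) × 3² / 16 = 0.75 × 9 / 16 = 0.421875 dB.
Output = 2 − 0.421875 = 1.578125 dBu.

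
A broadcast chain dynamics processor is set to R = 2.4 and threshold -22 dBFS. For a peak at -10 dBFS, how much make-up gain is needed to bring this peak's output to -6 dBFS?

11 dB

Overshoot 12 dB → 12/2.4 = 5 dB after compression, so the compressed level is -22 + 5 = -17 dBFS.
Make-up = target − compressed = -6 − (-17) = 11 dB.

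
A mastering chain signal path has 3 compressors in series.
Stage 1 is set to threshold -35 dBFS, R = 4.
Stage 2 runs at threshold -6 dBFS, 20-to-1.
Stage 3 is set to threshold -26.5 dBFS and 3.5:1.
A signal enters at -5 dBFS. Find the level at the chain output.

-27.5 dBFS

Stage 1: overshoot 30 dB → 30/4 = 7.5 dB → -27.5 dBFS.
Stage 2: -27.5 dBFS ≤ -6 dBFS, so stage 2 doesn't engage; output -27.5 dBFS.
Stage 3: -27.5 dBFS is at or below the -26.5 dBFS threshold — no compression; output -27.5 dBFS.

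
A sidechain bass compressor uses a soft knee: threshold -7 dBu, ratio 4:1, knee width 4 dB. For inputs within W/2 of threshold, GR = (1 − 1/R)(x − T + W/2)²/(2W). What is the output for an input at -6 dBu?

x − T + W/2 = -6 − (-7) + 2 = 3.
GR = (1 − 1/4) × 3² / 8 = 0.75 × 9 / 8 = 0.84375 dB.
Output = -6 − 0.84375 = -6.84375 dBu.

-6.84375 dBu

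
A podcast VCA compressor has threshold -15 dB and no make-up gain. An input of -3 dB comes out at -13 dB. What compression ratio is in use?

6:1

Input overshoot = -3 − (-15) = 12 dB; output overshoot = -13 − (-15) = 2 dB.
Ratio = 12 / 2 = 6.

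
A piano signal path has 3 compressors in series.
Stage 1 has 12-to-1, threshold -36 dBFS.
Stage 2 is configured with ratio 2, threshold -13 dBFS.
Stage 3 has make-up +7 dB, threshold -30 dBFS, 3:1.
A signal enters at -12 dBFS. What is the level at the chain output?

-27 dBFS

Stage 1: -12 dBFS is 24 dB over -36 dBFS; at 12:1 that becomes 2 dB over, giving -34 dBFS.
Stage 2: -34 dBFS ≤ -13 dBFS, so stage 2 doesn't engage; output -34 dBFS.
Stage 3: -34 dBFS is at or below the -30 dBFS threshold — no compression; make-up brings it to -27 dBFS.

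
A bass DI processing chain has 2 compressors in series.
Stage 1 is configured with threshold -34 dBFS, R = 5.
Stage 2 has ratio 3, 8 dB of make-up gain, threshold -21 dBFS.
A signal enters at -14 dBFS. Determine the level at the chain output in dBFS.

Stage 1: overshoot 20 dB → 20/5 = 4 dB → -30 dBFS.
Stage 2: -30 dBFS ≤ -21 dBFS, so stage 2 doesn't engage; make-up brings it to -22 dBFS.

-22 dBFS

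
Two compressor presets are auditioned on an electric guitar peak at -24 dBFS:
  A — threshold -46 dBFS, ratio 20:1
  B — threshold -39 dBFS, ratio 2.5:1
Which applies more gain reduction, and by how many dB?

A, by 11.9 dB

A: 22 dB over, compressed to 1.1 dB over, so 20.9 dB of GR.
B: 15 dB over, compressed to 6 dB over, so 9 dB of GR.
Difference: 11.9 dB in favour of A.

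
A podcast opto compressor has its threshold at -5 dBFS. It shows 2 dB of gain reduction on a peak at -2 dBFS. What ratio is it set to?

3:1

Input overshoot = -2 − (-5) = 3 dB.
Output overshoot = 3 − 2 = 1 dB.
Ratio = input overshoot / output overshoot = 3 / 1 = 3.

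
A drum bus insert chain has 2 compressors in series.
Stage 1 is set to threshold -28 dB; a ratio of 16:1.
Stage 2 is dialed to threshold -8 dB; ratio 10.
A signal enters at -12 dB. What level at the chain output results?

Stage 1: 16 dB above -28 dB, reduced 16:1 to 1 dB above → -27 dB.
Stage 2: -27 dB ≤ -8 dB, so stage 2 doesn't engage; output -27 dB.

-27 dB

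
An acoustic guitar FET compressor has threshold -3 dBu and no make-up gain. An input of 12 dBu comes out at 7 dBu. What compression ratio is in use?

Input overshoot = 12 − (-3) = 15 dB; output overshoot = 7 − (-3) = 10 dB.
Ratio = 15 / 10 = 1.5.

1.5:1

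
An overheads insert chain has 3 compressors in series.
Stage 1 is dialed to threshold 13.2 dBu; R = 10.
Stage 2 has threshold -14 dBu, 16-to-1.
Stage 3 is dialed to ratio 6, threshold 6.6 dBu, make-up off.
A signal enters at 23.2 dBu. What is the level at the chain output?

-12.2375 dBu

Stage 1: overshoot 10 dB → 10/10 = 1 dB → 14.2 dBu.
Stage 2: 14.2 dBu is 28.2 dB over -14 dBu; at 16:1 that becomes 1.7625 dB over, giving -12.2375 dBu.
Stage 3: below threshold (-12.2375 ≤ 6.6); passes unchanged; output -12.2375 dBu.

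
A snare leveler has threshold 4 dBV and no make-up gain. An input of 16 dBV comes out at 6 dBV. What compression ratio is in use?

6:1

Input overshoot = 16 − 4 = 12 dB; output overshoot = 6 − 4 = 2 dB.
Ratio = 12 / 2 = 6.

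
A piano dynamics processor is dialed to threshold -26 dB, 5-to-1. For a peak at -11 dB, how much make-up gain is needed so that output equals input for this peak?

Overshoot 15 dB → 15/5 = 3 dB after compression, so the compressed level is -26 + 3 = -23 dB.
Make-up = target − compressed = -11 − (-23) = 12 dB.

12 dB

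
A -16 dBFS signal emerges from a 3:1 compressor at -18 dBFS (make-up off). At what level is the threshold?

-19 dBFS

Let T be the threshold. Output overshoot = (input overshoot)/R, so -18 − T = (-16 − T)/3.
3·(-18 − T) = -16 − T → 2·T = -54 − (-16) = -38.
T = -38/2 = -19 dBFS.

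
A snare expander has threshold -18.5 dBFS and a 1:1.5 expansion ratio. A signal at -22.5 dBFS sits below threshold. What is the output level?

-24.5 dBFS

Below threshold, a 1:1.5 expander applies gain = (1.5−1)×(T − x) of attenuation.
(1.5−1) × 4 = 2 dB, so output = -22.5 − 2 = -24.5 dBFS.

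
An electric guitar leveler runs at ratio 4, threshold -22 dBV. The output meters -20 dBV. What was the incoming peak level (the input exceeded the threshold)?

-14 dBV

The compressed level sits -20 − (-22) = 2 dB over threshold.
Before 4:1 compression the overshoot was 2 × 4 = 8 dB, so input = -22 + 8 = -14 dBV.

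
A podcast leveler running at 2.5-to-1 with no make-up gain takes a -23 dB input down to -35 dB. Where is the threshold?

Gain reduction = -23 − (-35) = 12 dB; output overshoot = GR / (R − 1) = 12 / 1.5 = 8 dB.
Threshold = output − output overshoot = -35 − 8 = -43 dB.

-43 dB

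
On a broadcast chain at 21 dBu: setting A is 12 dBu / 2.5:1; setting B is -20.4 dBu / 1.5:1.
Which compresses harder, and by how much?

A: GR = 9 − 9/2.5 = 5.4 dB.
B: GR = 41.4 − 41.4/1.5 = 13.8 dB.
B reduces 8.4 dB more.

B, by 8.4 dB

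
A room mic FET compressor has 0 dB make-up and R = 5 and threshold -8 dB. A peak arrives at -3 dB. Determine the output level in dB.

Overshoot: -3 − (-8) = 5 dB.
5:1 compression reduces that to 5/5 = 1 dB over.
Output = -8 + 1 = -7 dB.

-7 dB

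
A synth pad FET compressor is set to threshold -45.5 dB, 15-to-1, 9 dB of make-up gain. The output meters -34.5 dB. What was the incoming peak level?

-15.5 dB

Before make-up, the level was -34.5 − 9 = -43.5 dB.
The compressed level sits -43.5 − (-45.5) = 2 dB over threshold.
Before 15:1 compression the overshoot was 2 × 15 = 30 dB, so input = -45.5 + 30 = -15.5 dB.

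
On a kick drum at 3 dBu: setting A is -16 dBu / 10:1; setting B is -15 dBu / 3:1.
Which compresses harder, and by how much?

A, by 5.1 dB

A: 19 dB over, compressed to 1.9 dB over, so 17.1 dB of GR.
B: 18 dB over, compressed to 6 dB over, so 12 dB of GR.
A reduces 5.1 dB more.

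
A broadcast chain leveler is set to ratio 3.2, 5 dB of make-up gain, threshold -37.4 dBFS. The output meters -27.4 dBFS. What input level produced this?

-21.4 dBFS

Stripping the +5 dB make-up gives -32.4 dBFS at the gain stage.
The compressed level sits -32.4 − (-37.4) = 5 dB over threshold.
Before 3.2:1 compression the overshoot was 5 × 3.2 = 16 dB, so input = -37.4 + 16 = -21.4 dBFS.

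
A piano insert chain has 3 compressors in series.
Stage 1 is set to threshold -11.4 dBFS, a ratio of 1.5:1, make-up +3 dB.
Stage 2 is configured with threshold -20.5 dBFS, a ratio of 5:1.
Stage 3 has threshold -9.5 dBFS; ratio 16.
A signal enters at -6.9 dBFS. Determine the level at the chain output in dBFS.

Stage 1: overshoot 4.5 dB → 4.5/1.5 = 3 dB → -8.4 dBFS; +3 dB make-up → -5.4 dBFS.
Stage 2: overshoot 15.1 dB → 15.1/5 = 3.02 dB → -17.48 dBFS.
Stage 3: -17.48 dBFS ≤ -9.5 dBFS, so stage 3 doesn't engage; output -17.48 dBFS.

-17.48 dBFS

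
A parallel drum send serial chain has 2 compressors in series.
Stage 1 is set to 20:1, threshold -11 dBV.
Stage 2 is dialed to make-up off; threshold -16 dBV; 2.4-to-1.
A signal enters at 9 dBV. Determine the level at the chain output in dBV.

-13.5 dBV

Stage 1: 20 dB above -11 dBV, reduced 20:1 to 1 dB above → -10 dBV.
Stage 2: overshoot 6 dB → 6/2.4 = 2.5 dB → -13.5 dBV.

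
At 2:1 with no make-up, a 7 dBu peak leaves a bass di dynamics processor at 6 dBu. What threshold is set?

Gain reduction = 7 − 6 = 1 dB; output overshoot = GR / (R − 1) = 1 / 1 = 1 dB.
Threshold = output − output overshoot = 6 − 1 = 5 dBu.

5 dBu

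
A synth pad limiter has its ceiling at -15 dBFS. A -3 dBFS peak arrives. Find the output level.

-15 dBFS

A brickwall limiter is an ∞:1 compressor: any input above the ceiling is clamped to -15 dBFS.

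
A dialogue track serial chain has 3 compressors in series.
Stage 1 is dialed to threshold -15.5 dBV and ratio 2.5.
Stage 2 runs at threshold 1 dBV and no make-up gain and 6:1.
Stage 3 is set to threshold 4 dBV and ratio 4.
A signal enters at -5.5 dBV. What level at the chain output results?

-11.5 dBV

Stage 1: 10 dB above -15.5 dBV, reduced 2.5:1 to 4 dB above → -11.5 dBV.
Stage 2: -11.5 dBV ≤ 1 dBV, so stage 2 doesn't engage; output -11.5 dBV.
Stage 3: -11.5 dBV ≤ 4 dBV, so stage 3 doesn't engage; output -11.5 dBV.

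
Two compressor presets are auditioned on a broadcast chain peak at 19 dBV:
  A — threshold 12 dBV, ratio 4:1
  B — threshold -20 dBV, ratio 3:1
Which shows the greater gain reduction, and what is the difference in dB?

B, by 20.75 dB

A: 7 dB over, compressed to 1.75 dB over, so 5.25 dB of GR.
B: 39 dB over, compressed to 13 dB over, so 26 dB of GR.
B applies 20.75 dB more gain reduction.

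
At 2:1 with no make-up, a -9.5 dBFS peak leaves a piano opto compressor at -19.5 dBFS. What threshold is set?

Input is 20 dB above T (since output overshoot × R = input overshoot: (-19.5 − T)·2 = -9.5 − T gives T = -29.5 dBFS).
Check: -29.5 + (-9.5 − (-29.5))/2 = -29.5 + 10 = -19.5 dBFS. ✓

-29.5 dBFS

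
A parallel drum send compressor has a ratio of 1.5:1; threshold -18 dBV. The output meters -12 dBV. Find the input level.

-9 dBV

That's 6 dB above the -18 dBV threshold.
Before 1.5:1 compression the overshoot was 6 × 1.5 = 9 dB, so input = -18 + 9 = -9 dBV.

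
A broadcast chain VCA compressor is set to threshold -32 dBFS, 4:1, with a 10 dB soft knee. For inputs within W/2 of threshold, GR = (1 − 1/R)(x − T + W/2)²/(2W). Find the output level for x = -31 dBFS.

x − T + W/2 = -31 − (-32) + 5 = 6.
GR = (1 − 1/4) × 6² / 20 = 0.75 × 36 / 20 = 1.35 dB.
Output = -31 − 1.35 = -32.35 dBFS.

-32.35 dBFS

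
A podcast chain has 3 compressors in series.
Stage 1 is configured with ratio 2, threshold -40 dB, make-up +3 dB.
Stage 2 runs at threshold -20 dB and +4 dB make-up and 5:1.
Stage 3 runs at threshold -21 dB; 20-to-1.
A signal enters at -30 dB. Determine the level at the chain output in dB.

Stage 1: overshoot 10 dB → 10/2 = 5 dB → -35 dB; +3 dB make-up → -32 dB.
Stage 2: -32 dB is at or below the -20 dB threshold — no compression; make-up brings it to -28 dB.
Stage 3: below threshold (-28 ≤ -21); passes unchanged; output -28 dB.

-28 dB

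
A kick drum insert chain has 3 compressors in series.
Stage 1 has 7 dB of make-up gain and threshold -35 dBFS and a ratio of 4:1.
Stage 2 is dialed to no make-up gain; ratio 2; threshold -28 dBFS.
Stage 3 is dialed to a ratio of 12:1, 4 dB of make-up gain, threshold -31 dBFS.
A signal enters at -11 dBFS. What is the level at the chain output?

Stage 1: -11 dBFS is 24 dB over -35 dBFS; at 4:1 that becomes 6 dB over, giving -29 dBFS; +7 dB make-up → -22 dBFS.
Stage 2: overshoot 6 dB → 6/2 = 3 dB → -25 dBFS.
Stage 3: -25 dBFS is 6 dB over -31 dBFS; at 12:1 that becomes 0.5 dB over, giving -30.5 dBFS; +4 dB make-up → -26.5 dBFS.

-26.5 dBFS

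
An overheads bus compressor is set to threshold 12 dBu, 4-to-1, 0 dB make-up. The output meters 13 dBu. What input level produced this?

Post-compression overshoot = 13 − 12 = 1 dB.
Input overshoot = R × output overshoot = 4 dB → input = 12 + 4 = 16 dBu.

16 dBu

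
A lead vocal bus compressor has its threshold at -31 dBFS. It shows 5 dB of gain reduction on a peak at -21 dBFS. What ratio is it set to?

2:1

Input overshoot = -21 − (-31) = 10 dB.
Output overshoot = 10 − 5 = 5 dB.
Ratio = input overshoot / output overshoot = 10 / 5 = 2.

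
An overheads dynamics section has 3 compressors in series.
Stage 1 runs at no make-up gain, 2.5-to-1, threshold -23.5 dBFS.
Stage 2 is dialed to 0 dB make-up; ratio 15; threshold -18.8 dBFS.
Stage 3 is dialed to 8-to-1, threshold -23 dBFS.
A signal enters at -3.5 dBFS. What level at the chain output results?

-22.4475 dBFS

Stage 1: -3.5 dBFS is 20 dB over -23.5 dBFS; at 2.5:1 that becomes 8 dB over, giving -15.5 dBFS.
Stage 2: overshoot 3.3 dB → 3.3/15 = 0.22 dB → -18.58 dBFS.
Stage 3: 4.42 dB above -23 dBFS, reduced 8:1 to 0.5525 dB above → -22.4475 dBFS.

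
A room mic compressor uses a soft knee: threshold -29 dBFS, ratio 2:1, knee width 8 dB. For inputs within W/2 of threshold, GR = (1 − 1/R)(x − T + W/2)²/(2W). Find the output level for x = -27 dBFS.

x − T + W/2 = -27 − (-29) + 4 = 6.
GR = (1 − 1/2) × 6² / 16 = 0.5 × 36 / 16 = 1.125 dB.
Output = -27 − 1.125 = -28.125 dBFS.

-28.125 dBFS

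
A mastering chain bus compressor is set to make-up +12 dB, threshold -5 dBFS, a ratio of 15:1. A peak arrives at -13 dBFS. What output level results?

-1 dBFS

-13 dBFS is 8 dB below the -5 dBFS threshold, so no gain reduction is applied.
Make-up gain adds 12 dB: -13 + 12 = -1 dBFS.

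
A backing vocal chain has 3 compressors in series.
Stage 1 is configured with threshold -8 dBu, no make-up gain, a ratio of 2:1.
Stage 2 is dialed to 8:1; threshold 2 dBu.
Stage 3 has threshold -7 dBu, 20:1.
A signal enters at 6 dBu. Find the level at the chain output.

Stage 1: 6 dBu is 14 dB over -8 dBu; at 2:1 that becomes 7 dB over, giving -1 dBu.
Stage 2: below threshold (-1 ≤ 2); passes unchanged; output -1 dBu.
Stage 3: overshoot 6 dB → 6/20 = 0.3 dB → -6.7 dBu.

-6.7 dBu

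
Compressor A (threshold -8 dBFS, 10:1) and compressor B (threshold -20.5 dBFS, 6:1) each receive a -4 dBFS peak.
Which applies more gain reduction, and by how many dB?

A: GR = 4 − 4/10 = 3.6 dB.
B: GR = 16.5 − 16.5/6 = 13.75 dB.
B applies 10.15 dB more gain reduction.

B, by 10.15 dB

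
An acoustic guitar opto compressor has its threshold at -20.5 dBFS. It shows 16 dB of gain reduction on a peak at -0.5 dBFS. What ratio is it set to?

Input overshoot = -0.5 − (-20.5) = 20 dB.
Output overshoot = 20 − 16 = 4 dB.
Ratio = input overshoot / output overshoot = 20 / 4 = 5.

5:1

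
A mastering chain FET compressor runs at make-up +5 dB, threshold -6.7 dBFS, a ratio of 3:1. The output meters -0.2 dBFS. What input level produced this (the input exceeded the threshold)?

Stripping the +5 dB make-up gives -5.2 dBFS at the gain stage.
That's 1.5 dB above the -6.7 dBFS threshold.
Undo the ratio: input overshoot = 1.5 × 3 = 4.5 dB, giving input = -2.2 dBFS.

-2.2 dBFS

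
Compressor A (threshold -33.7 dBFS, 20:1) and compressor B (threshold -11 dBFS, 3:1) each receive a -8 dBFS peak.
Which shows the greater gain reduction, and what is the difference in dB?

A, by 22.415 dB

A: GR = 25.7 − 25.7/20 = 24.415 dB.
B: GR = 3 − 3/3 = 2 dB.
A reduces 22.415 dB more.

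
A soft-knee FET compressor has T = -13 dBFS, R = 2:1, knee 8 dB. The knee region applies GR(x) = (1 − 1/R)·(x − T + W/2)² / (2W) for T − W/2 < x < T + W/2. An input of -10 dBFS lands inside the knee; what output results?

-11.53125 dBFS

x − T + W/2 = -10 − (-13) + 4 = 7.
GR = (1 − 1/2) × 7² / 16 = 0.5 × 49 / 16 = 1.53125 dB.
Output = -10 − 1.53125 = -11.53125 dBFS.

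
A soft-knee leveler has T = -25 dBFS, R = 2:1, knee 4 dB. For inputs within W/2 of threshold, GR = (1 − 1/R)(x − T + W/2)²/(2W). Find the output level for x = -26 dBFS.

-26.0625 dBFS

x − T + W/2 = -26 − (-25) + 2 = 1.
GR = (1 − 1/2) × 1² / 8 = 0.5 × 1 / 8 = 0.0625 dB.
Output = -26 − 0.0625 = -26.0625 dBFS.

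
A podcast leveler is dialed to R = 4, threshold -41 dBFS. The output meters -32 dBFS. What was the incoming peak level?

-5 dBFS

The compressed level sits -32 − (-41) = 9 dB over threshold.
Input overshoot = R × output overshoot = 36 dB → input = -41 + 36 = -5 dBFS.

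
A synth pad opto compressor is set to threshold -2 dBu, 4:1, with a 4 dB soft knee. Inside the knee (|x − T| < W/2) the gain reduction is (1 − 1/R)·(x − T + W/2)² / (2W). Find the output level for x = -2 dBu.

-2.375 dBu

x − T + W/2 = -2 − (-2) + 2 = 2.
GR = (1 − 1/4) × 2² / 8 = 0.75 × 4 / 8 = 0.375 dB.
Output = -2 − 0.375 = -2.375 dBu.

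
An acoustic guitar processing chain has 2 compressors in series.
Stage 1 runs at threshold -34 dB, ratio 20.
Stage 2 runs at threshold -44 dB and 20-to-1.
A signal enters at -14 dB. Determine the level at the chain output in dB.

-43.45 dB

Stage 1: overshoot 20 dB → 20/20 = 1 dB → -33 dB.
Stage 2: 11 dB above -44 dB, reduced 20:1 to 0.55 dB above → -43.45 dB.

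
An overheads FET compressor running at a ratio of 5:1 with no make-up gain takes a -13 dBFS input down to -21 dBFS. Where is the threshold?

-23 dBFS

Let T be the threshold. Output overshoot = (input overshoot)/R, so -21 − T = (-13 − T)/5.
5·(-21 − T) = -13 − T → 4·T = -105 − (-13) = -92.
T = -92/4 = -23 dBFS.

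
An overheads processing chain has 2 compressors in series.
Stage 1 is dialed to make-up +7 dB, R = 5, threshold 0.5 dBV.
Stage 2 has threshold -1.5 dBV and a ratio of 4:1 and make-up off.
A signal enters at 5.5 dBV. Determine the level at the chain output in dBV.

Stage 1: 5.5 dBV is 5 dB over 0.5 dBV; at 5:1 that becomes 1 dB over, giving 1.5 dBV; +7 dB make-up → 8.5 dBV.
Stage 2: 8.5 dBV is 10 dB over -1.5 dBV; at 4:1 that becomes 2.5 dB over, giving 1 dBV.

1 dBV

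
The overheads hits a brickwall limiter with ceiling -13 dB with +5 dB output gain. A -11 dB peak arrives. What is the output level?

-8 dB

At ∞:1, everything above -13 dB is held at the ceiling.
Output gain then adds 5 dB: -13 + 5 = -8 dB.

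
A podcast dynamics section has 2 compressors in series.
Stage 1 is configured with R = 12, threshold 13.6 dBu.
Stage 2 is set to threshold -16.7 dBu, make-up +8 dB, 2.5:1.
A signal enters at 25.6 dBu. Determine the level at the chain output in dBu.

3.82 dBu

Stage 1: 12 dB above 13.6 dBu, reduced 12:1 to 1 dB above → 14.6 dBu.
Stage 2: overshoot 31.3 dB → 31.3/2.5 = 12.52 dB → -4.18 dBu; +8 dB make-up → 3.82 dBu.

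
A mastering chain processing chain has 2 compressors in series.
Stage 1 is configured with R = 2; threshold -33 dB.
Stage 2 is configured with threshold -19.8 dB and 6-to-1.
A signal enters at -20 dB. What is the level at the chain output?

-26.5 dB

Stage 1: 13 dB above -33 dB, reduced 2:1 to 6.5 dB above → -26.5 dB.
Stage 2: below threshold (-26.5 ≤ -19.8); passes unchanged; output -26.5 dB.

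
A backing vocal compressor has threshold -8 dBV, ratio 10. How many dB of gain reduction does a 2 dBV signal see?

9 dB

Overshoot = 2 − (-8) = 10 dB.
A 10:1 ratio leaves 1 dB of that excess.
GR = overshoot in − overshoot out = 10 − 1 = 9 dB.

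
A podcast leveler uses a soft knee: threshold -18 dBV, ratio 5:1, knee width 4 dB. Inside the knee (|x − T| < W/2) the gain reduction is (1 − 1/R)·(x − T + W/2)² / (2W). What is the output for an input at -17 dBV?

-17.9 dBV

x − T + W/2 = -17 − (-18) + 2 = 3.
GR = (1 − 1/5) × 3² / 8 = 0.8 × 9 / 8 = 0.9 dB.
Output = -17 − 0.9 = -17.9 dBV.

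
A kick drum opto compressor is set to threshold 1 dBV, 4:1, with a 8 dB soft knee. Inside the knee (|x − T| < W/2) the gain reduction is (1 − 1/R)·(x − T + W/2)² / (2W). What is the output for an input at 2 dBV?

x − T + W/2 = 2 − 1 + 4 = 5.
GR = (1 − 1/4) × 5² / 16 = 0.75 × 25 / 16 = 1.171875 dB.
Output = 2 − 1.171875 = 0.828125 dBV.

0.828125 dBV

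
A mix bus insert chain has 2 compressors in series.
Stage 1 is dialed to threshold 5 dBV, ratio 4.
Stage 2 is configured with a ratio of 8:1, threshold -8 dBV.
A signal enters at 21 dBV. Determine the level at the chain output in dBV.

Stage 1: overshoot 16 dB → 16/4 = 4 dB → 9 dBV.
Stage 2: 17 dB above -8 dBV, reduced 8:1 to 2.125 dB above → -5.875 dBV.

-5.875 dBV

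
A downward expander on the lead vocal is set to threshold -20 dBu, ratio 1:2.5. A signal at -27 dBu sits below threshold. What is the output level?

-37.5 dBu

Below threshold, a 1:2.5 expander applies gain = (2.5−1)×(T − x) of attenuation.
(2.5−1) × 7 = 10.5 dB, so output = -27 − 10.5 = -37.5 dBu.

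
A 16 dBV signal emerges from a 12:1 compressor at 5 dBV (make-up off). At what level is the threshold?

Input is 12 dB above T (since output overshoot × R = input overshoot: (5 − T)·12 = 16 − T gives T = 4 dBV).
Check: 4 + (16 − 4)/12 = 4 + 1 = 5 dBV. ✓

4 dBV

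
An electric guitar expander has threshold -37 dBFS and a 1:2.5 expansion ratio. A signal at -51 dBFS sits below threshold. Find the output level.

Undershoot = (-37) − (-51) = 14 dB.
At 1:2.5, that expands to 35 dB under threshold.
Output = -37 − 35 = -72 dBFS.

-72 dBFS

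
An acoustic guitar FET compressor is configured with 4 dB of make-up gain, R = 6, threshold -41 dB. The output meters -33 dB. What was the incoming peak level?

Before make-up, the level was -33 − 4 = -37 dB.
The compressed level sits -37 − (-41) = 4 dB over threshold.
Undo the ratio: input overshoot = 4 × 6 = 24 dB, giving input = -17 dB.

-17 dB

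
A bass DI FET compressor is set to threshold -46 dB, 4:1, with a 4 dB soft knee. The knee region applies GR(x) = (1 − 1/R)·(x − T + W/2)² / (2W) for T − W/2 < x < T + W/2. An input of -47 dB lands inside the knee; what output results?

-47.09375 dB

x − T + W/2 = -47 − (-46) + 2 = 1.
GR = (1 − 1/4) × 1² / 8 = 0.75 × 1 / 8 = 0.09375 dB.
Output = -47 − 0.09375 = -47.09375 dB.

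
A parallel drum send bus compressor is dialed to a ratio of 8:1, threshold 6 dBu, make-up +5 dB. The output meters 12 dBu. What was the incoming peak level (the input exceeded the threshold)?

Stripping the +5 dB make-up gives 7 dBu at the gain stage.
The compressed level sits 7 − 6 = 1 dB over threshold.
Input overshoot = R × output overshoot = 8 dB → input = 6 + 8 = 14 dBu.

14 dBu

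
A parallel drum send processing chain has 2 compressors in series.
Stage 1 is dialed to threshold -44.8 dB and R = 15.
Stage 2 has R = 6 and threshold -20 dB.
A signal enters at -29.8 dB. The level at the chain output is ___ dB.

Stage 1: 15 dB above -44.8 dB, reduced 15:1 to 1 dB above → -43.8 dB.
Stage 2: -43.8 dB ≤ -20 dB, so stage 2 doesn't engage; output -43.8 dB.

-43.8 dB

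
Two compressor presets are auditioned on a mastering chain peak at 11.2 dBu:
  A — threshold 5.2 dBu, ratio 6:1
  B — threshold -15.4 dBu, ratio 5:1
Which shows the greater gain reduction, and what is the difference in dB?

B, by 16.28 dB

A: GR = 6 − 6/6 = 5 dB.
B: GR = 26.6 − 26.6/5 = 21.28 dB.
Difference: 16.28 dB in favour of B.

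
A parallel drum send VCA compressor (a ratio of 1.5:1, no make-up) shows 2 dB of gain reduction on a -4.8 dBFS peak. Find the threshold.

Let T be the threshold. Output overshoot = (input overshoot)/R, so -6.8 − T = (-4.8 − T)/1.5.
1.5·(-6.8 − T) = -4.8 − T → 0.5·T = -10.2 − (-4.8) = -5.4.
T = -5.4/0.5 = -10.8 dBFS.

-10.8 dBFS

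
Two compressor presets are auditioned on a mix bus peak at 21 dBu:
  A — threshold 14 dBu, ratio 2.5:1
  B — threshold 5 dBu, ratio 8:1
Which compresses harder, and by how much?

B, by 9.8 dB

A: GR = 7 − 7/2.5 = 4.2 dB.
B: GR = 16 − 16/8 = 14 dB.
B reduces 9.8 dB more.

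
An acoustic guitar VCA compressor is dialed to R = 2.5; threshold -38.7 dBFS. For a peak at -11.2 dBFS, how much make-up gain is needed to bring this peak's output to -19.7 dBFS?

The peak compresses to -38.7 + 27.5/2.5 = -27.7 dBFS.
To reach -19.7 dBFS requires -19.7 − (-27.7) = 8 dB of make-up.

8 dB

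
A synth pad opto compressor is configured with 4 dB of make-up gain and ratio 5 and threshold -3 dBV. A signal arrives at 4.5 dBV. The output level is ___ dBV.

4.5 dBV sits 7.5 dB over threshold.
The 7.5 dB excess becomes 1.5 dB after 5:1 reduction.
Output = -3 + 1.5 = -1.5 dBV; make-up adds 4 dB, giving 2.5 dBV.

2.5 dBV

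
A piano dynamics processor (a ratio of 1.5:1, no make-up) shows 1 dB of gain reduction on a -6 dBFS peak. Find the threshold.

-9 dBFS

Input is 3 dB above T (since output overshoot × R = input overshoot: (-7 − T)·1.5 = -6 − T gives T = -9 dBFS).
Check: -9 + (-6 − (-9))/1.5 = -9 + 2 = -7 dBFS. ✓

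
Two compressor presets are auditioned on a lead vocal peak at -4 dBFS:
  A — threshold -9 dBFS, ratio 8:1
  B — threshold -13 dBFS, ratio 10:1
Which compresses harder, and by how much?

A: 5 dB over, compressed to 0.625 dB over, so 4.375 dB of GR.
B: 9 dB over, compressed to 0.9 dB over, so 8.1 dB of GR.
Difference: 3.725 dB in favour of B.

B, by 3.725 dB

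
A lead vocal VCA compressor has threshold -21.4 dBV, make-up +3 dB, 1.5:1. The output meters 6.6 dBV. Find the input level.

Before make-up, the level was 6.6 − 3 = 3.6 dBV.
That's 25 dB above the -21.4 dBV threshold.
Input overshoot = R × output overshoot = 37.5 dB → input = -21.4 + 37.5 = 16.1 dBV.

16.1 dBV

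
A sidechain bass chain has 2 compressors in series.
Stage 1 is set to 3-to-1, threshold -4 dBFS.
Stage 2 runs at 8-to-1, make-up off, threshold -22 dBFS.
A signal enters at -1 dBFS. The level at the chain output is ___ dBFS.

Stage 1: -1 dBFS is 3 dB over -4 dBFS; at 3:1 that becomes 1 dB over, giving -3 dBFS.
Stage 2: 19 dB above -22 dBFS, reduced 8:1 to 2.375 dB above → -19.625 dBFS.

-19.625 dBFS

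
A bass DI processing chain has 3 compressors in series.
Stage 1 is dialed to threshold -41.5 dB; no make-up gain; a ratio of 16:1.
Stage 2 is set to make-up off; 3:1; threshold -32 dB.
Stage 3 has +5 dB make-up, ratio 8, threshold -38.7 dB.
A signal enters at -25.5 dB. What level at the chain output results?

-35.5 dB

Stage 1: -25.5 dB is 16 dB over -41.5 dB; at 16:1 that becomes 1 dB over, giving -40.5 dB.
Stage 2: below threshold (-40.5 ≤ -32); passes unchanged; output -40.5 dB.
Stage 3: below threshold (-40.5 ≤ -38.7); passes unchanged; make-up brings it to -35.5 dB.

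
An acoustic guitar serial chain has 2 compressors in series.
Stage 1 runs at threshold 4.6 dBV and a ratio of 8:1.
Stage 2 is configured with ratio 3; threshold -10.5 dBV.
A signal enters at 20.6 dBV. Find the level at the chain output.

-4.8 dBV

Stage 1: overshoot 16 dB → 16/8 = 2 dB → 6.6 dBV.
Stage 2: overshoot 17.1 dB → 17.1/3 = 5.7 dB → -4.8 dBV.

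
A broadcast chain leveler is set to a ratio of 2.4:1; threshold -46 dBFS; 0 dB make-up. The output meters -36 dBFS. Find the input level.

-22 dBFS

That's 10 dB above the -46 dBFS threshold.
Before 2.4:1 compression the overshoot was 10 × 2.4 = 24 dB, so input = -46 + 24 = -22 dBFS.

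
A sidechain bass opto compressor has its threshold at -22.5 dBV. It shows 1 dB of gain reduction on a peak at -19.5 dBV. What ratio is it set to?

Input overshoot = -19.5 − (-22.5) = 3 dB.
Output overshoot = 3 − 1 = 2 dB.
Ratio = input overshoot / output overshoot = 3 / 2 = 1.5.

1.5:1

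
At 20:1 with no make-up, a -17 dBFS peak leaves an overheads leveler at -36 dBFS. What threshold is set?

Let T be the threshold. Output overshoot = (input overshoot)/R, so -36 − T = (-17 − T)/20.
20·(-36 − T) = -17 − T → 19·T = -720 − (-17) = -703.
T = -703/19 = -37 dBFS.

-37 dBFS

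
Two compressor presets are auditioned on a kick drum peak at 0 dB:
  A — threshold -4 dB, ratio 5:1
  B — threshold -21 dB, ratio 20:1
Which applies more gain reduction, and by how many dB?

A: GR = 4 − 4/5 = 3.2 dB.
B: GR = 21 − 21/20 = 19.95 dB.
B applies 16.75 dB more gain reduction.

B, by 16.75 dB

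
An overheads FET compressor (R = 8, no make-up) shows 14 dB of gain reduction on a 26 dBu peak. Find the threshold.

Gain reduction = 26 − 12 = 14 dB; output overshoot = GR / (R − 1) = 14 / 7 = 2 dB.
Threshold = output − output overshoot = 12 − 2 = 10 dBu.

10 dBu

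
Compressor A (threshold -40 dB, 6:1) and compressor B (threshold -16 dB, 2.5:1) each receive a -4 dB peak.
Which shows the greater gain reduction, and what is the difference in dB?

A: GR = 36 − 36/6 = 30 dB.
B: GR = 12 − 12/2.5 = 7.2 dB.
A applies 22.8 dB more gain reduction.

A, by 22.8 dB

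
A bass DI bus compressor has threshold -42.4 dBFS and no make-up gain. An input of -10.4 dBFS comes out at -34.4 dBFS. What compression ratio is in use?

4:1

Input overshoot = -10.4 − (-42.4) = 32 dB; output overshoot = -34.4 − (-42.4) = 8 dB.
Ratio = 32 / 8 = 4.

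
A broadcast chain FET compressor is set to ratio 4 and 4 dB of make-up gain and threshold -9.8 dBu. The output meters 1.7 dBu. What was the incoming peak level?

Remove make-up: 1.7 − 4 = -2.3 dBu.
The compressed level sits -2.3 − (-9.8) = 7.5 dB over threshold.
Undo the ratio: input overshoot = 7.5 × 4 = 30 dB, giving input = 20.2 dBu.

20.2 dBu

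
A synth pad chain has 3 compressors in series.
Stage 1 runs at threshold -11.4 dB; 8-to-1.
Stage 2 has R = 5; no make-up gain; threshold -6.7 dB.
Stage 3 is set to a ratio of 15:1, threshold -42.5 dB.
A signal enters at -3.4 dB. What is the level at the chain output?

Stage 1: overshoot 8 dB → 8/8 = 1 dB → -10.4 dB.
Stage 2: below threshold (-10.4 ≤ -6.7); passes unchanged; output -10.4 dB.
Stage 3: -10.4 dB is 32.1 dB over -42.5 dB; at 15:1 that becomes 2.14 dB over, giving -40.36 dB.

-40.36 dB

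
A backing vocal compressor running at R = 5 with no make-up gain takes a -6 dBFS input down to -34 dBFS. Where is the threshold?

Let T be the threshold. Output overshoot = (input overshoot)/R, so -34 − T = (-6 − T)/5.
5·(-34 − T) = -6 − T → 4·T = -170 − (-6) = -164.
T = -164/4 = -41 dBFS.

-41 dBFS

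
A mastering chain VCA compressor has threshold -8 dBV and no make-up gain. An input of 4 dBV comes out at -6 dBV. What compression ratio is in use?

6:1

Input overshoot = 4 − (-8) = 12 dB; output overshoot = -6 − (-8) = 2 dB.
Ratio = 12 / 2 = 6.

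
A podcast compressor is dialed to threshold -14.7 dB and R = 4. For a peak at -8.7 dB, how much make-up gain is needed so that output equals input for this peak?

Without make-up, output = threshold + overshoot/4 = -14.7 + 1.5 = -13.2 dB.
Gap to target: 4.5 dB.

4.5 dB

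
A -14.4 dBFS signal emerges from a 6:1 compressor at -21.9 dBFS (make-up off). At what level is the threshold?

-23.4 dBFS

Input is 9 dB above T (since output overshoot × R = input overshoot: (-21.9 − T)·6 = -14.4 − T gives T = -23.4 dBFS).
Check: -23.4 + (-14.4 − (-23.4))/6 = -23.4 + 1.5 = -21.9 dBFS. ✓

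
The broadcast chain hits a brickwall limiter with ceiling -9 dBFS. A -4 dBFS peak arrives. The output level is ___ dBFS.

-9 dBFS

A brickwall limiter is an ∞:1 compressor: any input above the ceiling is clamped to -9 dBFS.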